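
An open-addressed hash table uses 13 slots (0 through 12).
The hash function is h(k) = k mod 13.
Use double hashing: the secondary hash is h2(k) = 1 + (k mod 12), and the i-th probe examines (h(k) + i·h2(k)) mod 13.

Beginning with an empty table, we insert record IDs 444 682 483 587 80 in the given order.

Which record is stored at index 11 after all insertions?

80

444 hashes to 2; slot 2 is free → place at 2.
682 hashes to 6; slot 6 is free → place at 6.
483 hashes to 2, h2=4; 2,6 taken → place at 10.
587 hashes to 2, h2=12; 2 taken → place at 1.
80 hashes to 2, h2=9; 2 taken → place at 11.
Table: [∅, 587, 444, ∅, ∅, ∅, 682, ∅, ∅, ∅, 483, 80, ∅]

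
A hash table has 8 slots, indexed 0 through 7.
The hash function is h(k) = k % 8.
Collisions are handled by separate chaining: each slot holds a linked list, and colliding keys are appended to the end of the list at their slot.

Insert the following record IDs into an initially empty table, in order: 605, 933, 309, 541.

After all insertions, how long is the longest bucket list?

4

605 → bucket 5
933 → bucket 5 (collision)
309 → bucket 5 (collision)
541 → bucket 5 (collision)
Final buckets:
0: ∅
1: ∅
2: ∅
3: ∅
4: ∅
5: 605 -> 933 -> 309 -> 541
6: ∅
7: ∅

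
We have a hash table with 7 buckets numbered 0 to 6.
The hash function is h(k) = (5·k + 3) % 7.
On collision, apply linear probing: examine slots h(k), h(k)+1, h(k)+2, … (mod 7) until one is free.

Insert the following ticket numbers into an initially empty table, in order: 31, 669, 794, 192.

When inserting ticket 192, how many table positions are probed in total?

31 hashes to 4; slot 4 is free => place at 4.
669 hashes to 2; slot 2 is free => place at 2.
794 hashes to 4; 4 taken => place at 5.
192 hashes to 4; 4,5 taken => place at 6.
Table: [., ., 669, ., 31, 794, 192]

3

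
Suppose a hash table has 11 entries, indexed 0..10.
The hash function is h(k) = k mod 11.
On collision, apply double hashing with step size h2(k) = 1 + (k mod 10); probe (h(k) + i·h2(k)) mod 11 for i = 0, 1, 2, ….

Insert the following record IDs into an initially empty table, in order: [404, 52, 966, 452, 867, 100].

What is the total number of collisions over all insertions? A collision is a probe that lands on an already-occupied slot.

404: h=8 -> slot 8
52: h=8, h2=3, probe 8,0 -> slot 0
966: h=9 -> slot 9
452: h=1 -> slot 1
867: h=9, h2=8, probe 9,6 -> slot 6
100: h=1, h2=1, probe 1,2 -> slot 2
Table: [52, 452, 100, -, -, -, 867, -, 404, 966, -]

3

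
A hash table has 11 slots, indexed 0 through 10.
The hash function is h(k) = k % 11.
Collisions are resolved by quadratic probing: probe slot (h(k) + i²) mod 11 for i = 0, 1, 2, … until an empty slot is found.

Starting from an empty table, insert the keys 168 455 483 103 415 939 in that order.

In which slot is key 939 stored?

2

168 hashes to 3; slot 3 is free => place at 3.
455 hashes to 4; slot 4 is free => place at 4.
483 hashes to 10; slot 10 is free => place at 10.
103 hashes to 4; 4 taken => place at 5.
415 hashes to 8; slot 8 is free => place at 8.
939 hashes to 4; 4,5,8 taken => place at 2.
Table: [—, —, 939, 168, 455, 103, —, —, 415, —, 483]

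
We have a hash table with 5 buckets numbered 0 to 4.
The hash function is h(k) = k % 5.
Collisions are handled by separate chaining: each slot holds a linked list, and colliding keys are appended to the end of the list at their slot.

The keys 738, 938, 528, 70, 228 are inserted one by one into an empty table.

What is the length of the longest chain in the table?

4

Insert 738: h=3, bucket 3 empty → new chain.
Insert 938: h=3, bucket 3 nonempty → append to chain.
Insert 528: h=3, bucket 3 nonempty → append to chain.
Insert 70: h=0, bucket 0 empty → new chain.
Insert 228: h=3, bucket 3 nonempty → append to chain.
Final buckets:
0: 70
1: _
2: _
3: 738 -> 938 -> 528 -> 228
4: _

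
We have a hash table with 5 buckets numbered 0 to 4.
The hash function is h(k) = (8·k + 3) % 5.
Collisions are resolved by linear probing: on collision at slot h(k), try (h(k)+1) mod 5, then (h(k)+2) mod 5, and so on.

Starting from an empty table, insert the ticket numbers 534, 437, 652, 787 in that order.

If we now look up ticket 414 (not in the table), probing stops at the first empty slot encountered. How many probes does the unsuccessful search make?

534: h=0 -> slot 0
437: h=4 -> slot 4
652: h=4, probe 4,0,1 -> slot 1
787: h=4, probe 4,0,1,2 -> slot 2
Table: [534, 652, 787, ∅, 437]
Lookup 414: h=0, probe 0,1,2,3 → slot 3 empty, not found.

4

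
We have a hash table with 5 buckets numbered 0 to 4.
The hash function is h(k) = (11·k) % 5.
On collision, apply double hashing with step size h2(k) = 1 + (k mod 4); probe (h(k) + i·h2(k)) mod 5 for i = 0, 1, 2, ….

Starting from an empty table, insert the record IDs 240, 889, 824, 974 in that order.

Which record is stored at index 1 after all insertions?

824

240 hashes to 0; slot 0 is free -> place at 0.
889 hashes to 4; slot 4 is free -> place at 4.
824 hashes to 4, h2=1; 4,0 taken -> place at 1.
974 hashes to 4, h2=3; 4 taken -> place at 2.
Table: [240, 824, 974, _, 889]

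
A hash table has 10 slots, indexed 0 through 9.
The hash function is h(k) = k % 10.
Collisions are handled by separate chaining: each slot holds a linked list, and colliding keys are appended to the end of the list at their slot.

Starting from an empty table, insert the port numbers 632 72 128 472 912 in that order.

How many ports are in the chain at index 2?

4

Insert 632: h=2, bucket 2 empty → new chain.
Insert 72: h=2, bucket 2 nonempty → append to chain.
Insert 128: h=8, bucket 8 empty → new chain.
Insert 472: h=2, bucket 2 nonempty → append to chain.
Insert 912: h=2, bucket 2 nonempty → append to chain.
Final buckets:
0: ∅
1: ∅
2: 632 -> 72 -> 472 -> 912
3: ∅
4: ∅
5: ∅
6: ∅
7: ∅
8: 128
9: ∅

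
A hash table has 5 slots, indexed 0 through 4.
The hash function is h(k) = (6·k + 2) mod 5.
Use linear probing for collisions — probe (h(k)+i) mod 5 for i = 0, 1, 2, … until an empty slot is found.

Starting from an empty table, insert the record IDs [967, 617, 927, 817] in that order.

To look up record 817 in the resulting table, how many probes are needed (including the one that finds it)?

4

967: h=4 => slot 4
617: h=4, probe 4,0 => slot 0
927: h=4, probe 4,0,1 => slot 1
817: h=4, probe 4,0,1,2 => slot 2
Table: [617, 927, 817, —, 967]
Lookup 817: h=4, probe 4,0,1,2 → found at 2.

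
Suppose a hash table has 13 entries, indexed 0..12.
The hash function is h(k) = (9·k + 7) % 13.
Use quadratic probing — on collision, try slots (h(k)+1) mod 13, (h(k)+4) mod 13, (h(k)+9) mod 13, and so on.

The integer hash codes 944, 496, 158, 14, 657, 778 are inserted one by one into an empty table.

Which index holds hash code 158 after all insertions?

0

944 hashes to 1; slot 1 is free => place at 1.
496 hashes to 12; slot 12 is free => place at 12.
158 hashes to 12; 12 taken => place at 0.
14 hashes to 3; slot 3 is free => place at 3.
657 hashes to 5; slot 5 is free => place at 5.
778 hashes to 2; slot 2 is free => place at 2.
Table: [158, 944, 778, 14, ∅, 657, ∅, ∅, ∅, ∅, ∅, ∅, 496]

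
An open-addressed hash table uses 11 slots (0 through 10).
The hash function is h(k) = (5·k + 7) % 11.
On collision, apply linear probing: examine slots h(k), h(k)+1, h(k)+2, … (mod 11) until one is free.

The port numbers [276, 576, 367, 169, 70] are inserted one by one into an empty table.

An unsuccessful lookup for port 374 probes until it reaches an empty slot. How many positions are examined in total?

3

276: h=1 => slot 1
576: h=5 => slot 5
367: h=5, probe 5,6 => slot 6
169: h=5, probe 5,6,7 => slot 7
70: h=5, probe 5,6,7,8 => slot 8
Table: [-, 276, -, -, -, 576, 367, 169, 70, -, -]
Lookup 374: h=7, probe 7,8,9 → slot 9 empty, not found.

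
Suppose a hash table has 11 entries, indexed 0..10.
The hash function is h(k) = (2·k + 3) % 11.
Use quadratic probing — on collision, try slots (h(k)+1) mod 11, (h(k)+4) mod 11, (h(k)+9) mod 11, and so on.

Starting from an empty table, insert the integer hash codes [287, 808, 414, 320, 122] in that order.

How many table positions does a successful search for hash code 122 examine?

Insert 287: h=5, slot 5 empty → index 5.
Insert 808: h=2, slot 2 empty → index 2.
Insert 414: h=6, slot 6 empty → index 6.
Insert 320: h=5, slots 5,6 occupied → index 9.
Insert 122: h=5, slots 5,6,9 occupied → index 3.
Table: [—, —, 808, 122, —, 287, 414, —, —, 320, —]
Lookup 122: h=5, probe 5,6,9,3 → found at 3.

4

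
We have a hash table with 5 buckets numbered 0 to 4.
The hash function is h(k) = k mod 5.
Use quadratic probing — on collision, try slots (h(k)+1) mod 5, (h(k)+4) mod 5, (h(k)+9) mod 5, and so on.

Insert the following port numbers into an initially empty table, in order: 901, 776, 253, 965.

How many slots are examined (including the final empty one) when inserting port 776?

2

901 hashes to 1; slot 1 is free -> place at 1.
776 hashes to 1; 1 taken -> place at 2.
253 hashes to 3; slot 3 is free -> place at 3.
965 hashes to 0; slot 0 is free -> place at 0.
Table: [965, 901, 776, 253, —]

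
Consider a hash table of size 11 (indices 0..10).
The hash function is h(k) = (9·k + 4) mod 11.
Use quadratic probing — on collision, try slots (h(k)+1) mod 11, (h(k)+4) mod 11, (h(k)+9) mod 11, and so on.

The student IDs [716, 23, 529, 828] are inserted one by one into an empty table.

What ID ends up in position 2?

716 hashes to 2; slot 2 is free -> place at 2.
23 hashes to 2; 2 taken -> place at 3.
529 hashes to 2; 2,3 taken -> place at 6.
828 hashes to 9; slot 9 is free -> place at 9.
Table: [—, —, 716, 23, —, —, 529, —, —, 828, —]

716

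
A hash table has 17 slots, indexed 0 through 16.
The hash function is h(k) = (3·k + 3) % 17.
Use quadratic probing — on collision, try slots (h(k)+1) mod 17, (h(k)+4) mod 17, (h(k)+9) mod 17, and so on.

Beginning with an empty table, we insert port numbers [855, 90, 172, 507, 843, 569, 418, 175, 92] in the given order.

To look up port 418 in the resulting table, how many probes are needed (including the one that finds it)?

2

855 hashes to 1; slot 1 is free → place at 1.
90 hashes to 1; 1 taken → place at 2.
172 hashes to 9; slot 9 is free → place at 9.
507 hashes to 11; slot 11 is free → place at 11.
843 hashes to 16; slot 16 is free → place at 16.
569 hashes to 10; slot 10 is free → place at 10.
418 hashes to 16; 16 taken → place at 0.
175 hashes to 1; 1,2 taken → place at 5.
92 hashes to 7; slot 7 is free → place at 7.
Table: [418, 855, 90, —, —, 175, —, 92, —, 172, 569, 507, —, —, —, —, 843]
Lookup 418: h=16, probe 16,0 → found at 0.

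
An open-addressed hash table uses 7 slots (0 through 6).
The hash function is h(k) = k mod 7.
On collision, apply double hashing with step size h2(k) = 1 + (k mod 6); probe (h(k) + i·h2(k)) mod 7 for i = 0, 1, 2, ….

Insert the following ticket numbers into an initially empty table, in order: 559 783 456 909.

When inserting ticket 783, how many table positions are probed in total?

2

Insert 559: h=6, slot 6 empty -> index 6.
Insert 783: h=6, h2=4, slot 6 occupied -> index 3.
Insert 456: h=1, slot 1 empty -> index 1.
Insert 909: h=6, h2=4, slots 6,3 occupied -> index 0.
Table: [909, 456, ∅, 783, ∅, ∅, 559]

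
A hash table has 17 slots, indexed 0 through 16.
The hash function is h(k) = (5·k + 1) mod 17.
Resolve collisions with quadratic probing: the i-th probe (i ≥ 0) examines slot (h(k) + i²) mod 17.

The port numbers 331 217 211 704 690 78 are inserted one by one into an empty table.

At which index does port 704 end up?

331 hashes to 7; slot 7 is free => place at 7.
217 hashes to 15; slot 15 is free => place at 15.
211 hashes to 2; slot 2 is free => place at 2.
704 hashes to 2; 2 taken => place at 3.
690 hashes to 0; slot 0 is free => place at 0.
78 hashes to 0; 0 taken => place at 1.
Table: [690, 78, 211, 704, —, —, —, 331, —, —, —, —, —, —, —, 217, —]

3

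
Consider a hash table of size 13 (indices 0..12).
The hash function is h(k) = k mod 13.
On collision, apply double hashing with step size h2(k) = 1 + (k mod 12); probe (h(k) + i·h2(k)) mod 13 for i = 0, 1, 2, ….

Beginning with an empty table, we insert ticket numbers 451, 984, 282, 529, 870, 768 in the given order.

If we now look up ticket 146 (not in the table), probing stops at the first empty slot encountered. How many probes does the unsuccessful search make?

2

Insert 451: h=9, slot 9 empty → index 9.
Insert 984: h=9, h2=1, slot 9 occupied → index 10.
Insert 282: h=9, h2=7, slot 9 occupied → index 3.
Insert 529: h=9, h2=2, slot 9 occupied → index 11.
Insert 870: h=12, slot 12 empty → index 12.
Insert 768: h=1, slot 1 empty → index 1.
Table: [—, 768, —, 282, —, —, —, —, —, 451, 984, 529, 870]
Lookup 146: h=3, h2=3, probe 3,6 → slot 6 empty, not found.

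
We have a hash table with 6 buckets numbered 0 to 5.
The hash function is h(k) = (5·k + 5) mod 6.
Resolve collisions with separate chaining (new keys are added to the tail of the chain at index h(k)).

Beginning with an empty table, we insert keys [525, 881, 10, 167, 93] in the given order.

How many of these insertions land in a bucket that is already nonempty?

2

525 -> bucket 2
881 -> bucket 0
10 -> bucket 1
167 -> bucket 0 (collision)
93 -> bucket 2 (collision)
Final buckets:
0: 881 -> 167
1: 10
2: 525 -> 93
3: -
4: -
5: -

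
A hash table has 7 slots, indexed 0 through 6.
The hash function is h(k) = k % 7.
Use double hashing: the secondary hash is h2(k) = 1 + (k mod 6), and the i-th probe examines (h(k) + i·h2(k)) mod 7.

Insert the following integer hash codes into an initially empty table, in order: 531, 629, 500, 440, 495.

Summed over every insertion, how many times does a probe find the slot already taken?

Insert 531: h=6, slot 6 empty → index 6.
Insert 629: h=6, h2=6, slot 6 occupied → index 5.
Insert 500: h=3, slot 3 empty → index 3.
Insert 440: h=6, h2=3, slot 6 occupied → index 2.
Insert 495: h=5, h2=4, slots 5,2,6,3 occupied → index 0.
Table: [495, _, 440, 500, _, 629, 531]

6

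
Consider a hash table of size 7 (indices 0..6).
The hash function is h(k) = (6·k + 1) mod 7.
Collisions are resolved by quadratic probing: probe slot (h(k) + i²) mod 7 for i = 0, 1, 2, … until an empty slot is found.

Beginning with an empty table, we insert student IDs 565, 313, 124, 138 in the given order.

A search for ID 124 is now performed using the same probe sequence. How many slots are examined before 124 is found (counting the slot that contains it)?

3

565 hashes to 3; slot 3 is free -> place at 3.
313 hashes to 3; 3 taken -> place at 4.
124 hashes to 3; 3,4 taken -> place at 0.
138 hashes to 3; 3,4,0 taken -> place at 5.
Table: [124, -, -, 565, 313, 138, -]
Lookup 124: h=3, probe 3,4,0 → found at 0.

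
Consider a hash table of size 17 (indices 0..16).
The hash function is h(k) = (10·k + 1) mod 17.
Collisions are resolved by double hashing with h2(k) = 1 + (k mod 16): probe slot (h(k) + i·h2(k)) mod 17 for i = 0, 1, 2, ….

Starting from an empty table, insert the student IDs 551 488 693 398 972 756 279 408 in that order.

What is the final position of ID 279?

11

Insert 551: h=3, slot 3 empty → index 3.
Insert 488: h=2, slot 2 empty → index 2.
Insert 693: h=12, slot 12 empty → index 12.
Insert 398: h=3, h2=15, slot 3 occupied → index 1.
Insert 972: h=14, slot 14 empty → index 14.
Insert 756: h=13, slot 13 empty → index 13.
Insert 279: h=3, h2=8, slot 3 occupied → index 11.
Insert 408: h=1, h2=9, slot 1 occupied → index 10.
Table: [., 398, 488, 551, ., ., ., ., ., ., 408, 279, 693, 756, 972, ., .]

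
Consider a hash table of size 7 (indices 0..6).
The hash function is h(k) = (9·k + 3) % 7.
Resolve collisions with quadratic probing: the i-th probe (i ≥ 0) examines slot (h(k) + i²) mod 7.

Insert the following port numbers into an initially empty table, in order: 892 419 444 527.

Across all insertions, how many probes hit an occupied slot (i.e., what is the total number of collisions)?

1

Insert 892: h=2, slot 2 empty → index 2.
Insert 419: h=1, slot 1 empty → index 1.
Insert 444: h=2, slot 2 occupied → index 3.
Insert 527: h=0, slot 0 empty → index 0.
Table: [527, 419, 892, 444, _, _, _]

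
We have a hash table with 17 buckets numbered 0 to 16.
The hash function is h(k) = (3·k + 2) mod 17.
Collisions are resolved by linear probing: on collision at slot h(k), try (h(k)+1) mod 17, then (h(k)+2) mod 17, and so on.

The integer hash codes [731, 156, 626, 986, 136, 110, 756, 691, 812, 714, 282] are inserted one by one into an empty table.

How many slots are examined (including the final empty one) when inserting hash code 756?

731 hashes to 2; slot 2 is free -> place at 2.
156 hashes to 11; slot 11 is free -> place at 11.
626 hashes to 10; slot 10 is free -> place at 10.
986 hashes to 2; 2 taken -> place at 3.
136 hashes to 2; 2,3 taken -> place at 4.
110 hashes to 9; slot 9 is free -> place at 9.
756 hashes to 9; 9,10,11 taken -> place at 12.
691 hashes to 1; slot 1 is free -> place at 1.
812 hashes to 7; slot 7 is free -> place at 7.
714 hashes to 2; 2,3,4 taken -> place at 5.
282 hashes to 15; slot 15 is free -> place at 15.
Table: [—, 691, 731, 986, 136, 714, —, 812, —, 110, 626, 156, 756, —, —, 282, —]

4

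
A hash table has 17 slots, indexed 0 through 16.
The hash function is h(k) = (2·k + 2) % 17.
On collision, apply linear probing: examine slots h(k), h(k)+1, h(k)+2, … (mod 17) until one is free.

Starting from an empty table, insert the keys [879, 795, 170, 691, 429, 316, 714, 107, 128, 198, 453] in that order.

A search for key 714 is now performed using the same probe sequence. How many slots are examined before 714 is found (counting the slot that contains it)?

2

879: h=9 -> slot 9
795: h=11 -> slot 11
170: h=2 -> slot 2
691: h=7 -> slot 7
429: h=10 -> slot 10
316: h=5 -> slot 5
714: h=2, probe 2,3 -> slot 3
107: h=12 -> slot 12
128: h=3, probe 3,4 -> slot 4
198: h=7, probe 7,8 -> slot 8
453: h=7, probe 7,8,9,10,11,12,13 -> slot 13
Table: [∅, ∅, 170, 714, 128, 316, ∅, 691, 198, 879, 429, 795, 107, 453, ∅, ∅, ∅]
Lookup 714: h=2, probe 2,3 → found at 3.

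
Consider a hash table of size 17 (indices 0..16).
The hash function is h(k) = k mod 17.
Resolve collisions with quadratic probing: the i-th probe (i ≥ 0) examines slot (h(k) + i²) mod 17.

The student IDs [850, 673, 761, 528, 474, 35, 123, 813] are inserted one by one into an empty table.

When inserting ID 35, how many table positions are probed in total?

2

850 hashes to 0; slot 0 is free → place at 0.
673 hashes to 10; slot 10 is free → place at 10.
761 hashes to 13; slot 13 is free → place at 13.
528 hashes to 1; slot 1 is free → place at 1.
474 hashes to 15; slot 15 is free → place at 15.
35 hashes to 1; 1 taken → place at 2.
123 hashes to 4; slot 4 is free → place at 4.
813 hashes to 14; slot 14 is free → place at 14.
Table: [850, 528, 35, —, 123, —, —, —, —, —, 673, —, —, 761, 813, 474, —]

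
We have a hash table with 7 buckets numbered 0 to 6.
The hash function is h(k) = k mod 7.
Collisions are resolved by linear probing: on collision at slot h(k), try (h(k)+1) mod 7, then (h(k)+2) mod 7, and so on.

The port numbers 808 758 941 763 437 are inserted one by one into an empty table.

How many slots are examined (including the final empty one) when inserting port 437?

3

808: h=3 => slot 3
758: h=2 => slot 2
941: h=3, probe 3,4 => slot 4
763: h=0 => slot 0
437: h=3, probe 3,4,5 => slot 5
Table: [763, _, 758, 808, 941, 437, _]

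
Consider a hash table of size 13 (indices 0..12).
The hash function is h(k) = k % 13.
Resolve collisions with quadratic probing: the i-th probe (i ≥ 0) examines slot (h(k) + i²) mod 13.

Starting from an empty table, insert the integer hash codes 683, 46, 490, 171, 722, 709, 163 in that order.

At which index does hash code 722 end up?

11

683: h=7 -> slot 7
46: h=7, probe 7,8 -> slot 8
490: h=9 -> slot 9
171: h=2 -> slot 2
722: h=7, probe 7,8,11 -> slot 11
709: h=7, probe 7,8,11,3 -> slot 3
163: h=7, probe 7,8,11,3,10 -> slot 10
Table: [_, _, 171, 709, _, _, _, 683, 46, 490, 163, 722, _]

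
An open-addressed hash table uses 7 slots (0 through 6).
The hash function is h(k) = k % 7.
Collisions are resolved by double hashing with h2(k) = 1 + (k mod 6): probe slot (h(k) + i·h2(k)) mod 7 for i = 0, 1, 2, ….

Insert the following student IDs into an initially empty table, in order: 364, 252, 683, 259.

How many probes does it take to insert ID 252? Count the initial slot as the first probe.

2

364 hashes to 0; slot 0 is free -> place at 0.
252 hashes to 0, h2=1; 0 taken -> place at 1.
683 hashes to 4; slot 4 is free -> place at 4.
259 hashes to 0, h2=2; 0 taken -> place at 2.
Table: [364, 252, 259, _, 683, _, _]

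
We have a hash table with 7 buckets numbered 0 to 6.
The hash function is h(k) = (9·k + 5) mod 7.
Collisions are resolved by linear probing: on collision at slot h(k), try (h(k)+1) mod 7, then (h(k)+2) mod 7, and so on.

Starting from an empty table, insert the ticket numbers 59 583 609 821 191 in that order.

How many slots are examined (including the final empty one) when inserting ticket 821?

2

59: h=4 → slot 4
583: h=2 → slot 2
609: h=5 → slot 5
821: h=2, probe 2,3 → slot 3
191: h=2, probe 2,3,4,5,6 → slot 6
Table: [_, _, 583, 821, 59, 609, 191]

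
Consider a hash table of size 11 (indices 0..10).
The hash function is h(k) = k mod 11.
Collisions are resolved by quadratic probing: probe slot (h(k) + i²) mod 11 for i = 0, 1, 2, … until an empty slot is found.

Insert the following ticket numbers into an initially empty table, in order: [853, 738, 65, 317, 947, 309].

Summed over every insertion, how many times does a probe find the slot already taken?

3

Insert 853: h=6, slot 6 empty -> index 6.
Insert 738: h=1, slot 1 empty -> index 1.
Insert 65: h=10, slot 10 empty -> index 10.
Insert 317: h=9, slot 9 empty -> index 9.
Insert 947: h=1, slot 1 occupied -> index 2.
Insert 309: h=1, slots 1,2 occupied -> index 5.
Table: [-, 738, 947, -, -, 309, 853, -, -, 317, 65]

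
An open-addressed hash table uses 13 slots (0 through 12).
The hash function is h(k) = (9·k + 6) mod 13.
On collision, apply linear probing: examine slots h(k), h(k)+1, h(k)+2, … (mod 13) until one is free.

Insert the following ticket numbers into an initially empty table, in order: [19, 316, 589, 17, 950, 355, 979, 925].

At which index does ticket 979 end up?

7

19: h=8 → slot 8
316: h=3 → slot 3
589: h=3, probe 3,4 → slot 4
17: h=3, probe 3,4,5 → slot 5
950: h=2 → slot 2
355: h=3, probe 3,4,5,6 → slot 6
979: h=3, probe 3,4,5,6,7 → slot 7
925: h=11 → slot 11
Table: [_, _, 950, 316, 589, 17, 355, 979, 19, _, _, 925, _]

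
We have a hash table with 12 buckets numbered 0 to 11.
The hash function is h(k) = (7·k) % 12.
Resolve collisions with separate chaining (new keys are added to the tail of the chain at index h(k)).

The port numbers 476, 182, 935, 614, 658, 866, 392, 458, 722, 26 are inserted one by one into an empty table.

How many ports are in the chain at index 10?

Insert 476: h=8, bucket 8 empty → new chain.
Insert 182: h=2, bucket 2 empty → new chain.
Insert 935: h=5, bucket 5 empty → new chain.
Insert 614: h=2, bucket 2 nonempty → append to chain.
Insert 658: h=10, bucket 10 empty → new chain.
Insert 866: h=2, bucket 2 nonempty → append to chain.
Insert 392: h=8, bucket 8 nonempty → append to chain.
Insert 458: h=2, bucket 2 nonempty → append to chain.
Insert 722: h=2, bucket 2 nonempty → append to chain.
Insert 26: h=2, bucket 2 nonempty → append to chain.
Final buckets:
0: .
1: .
2: 182 -> 614 -> 866 -> 458 -> 722 -> 26
3: .
4: .
5: 935
6: .
7: .
8: 476 -> 392
9: .
10: 658
11: .

1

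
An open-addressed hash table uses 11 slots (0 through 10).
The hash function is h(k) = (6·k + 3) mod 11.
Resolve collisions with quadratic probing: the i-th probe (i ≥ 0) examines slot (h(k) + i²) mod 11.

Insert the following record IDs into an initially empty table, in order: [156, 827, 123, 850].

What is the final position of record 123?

8

156 hashes to 4; slot 4 is free -> place at 4.
827 hashes to 4; 4 taken -> place at 5.
123 hashes to 4; 4,5 taken -> place at 8.
850 hashes to 10; slot 10 is free -> place at 10.
Table: [., ., ., ., 156, 827, ., ., 123, ., 850]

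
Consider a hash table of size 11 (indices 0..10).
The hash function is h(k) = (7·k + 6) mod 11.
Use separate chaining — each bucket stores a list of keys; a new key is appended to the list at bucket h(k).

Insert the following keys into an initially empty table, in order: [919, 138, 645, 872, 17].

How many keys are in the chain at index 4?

3

919 -> bucket 4
138 -> bucket 4 (collision)
645 -> bucket 0
872 -> bucket 5
17 -> bucket 4 (collision)
Final buckets:
0: 645
1: -
2: -
3: -
4: 919 -> 138 -> 17
5: 872
6: -
7: -
8: -
9: -
10: -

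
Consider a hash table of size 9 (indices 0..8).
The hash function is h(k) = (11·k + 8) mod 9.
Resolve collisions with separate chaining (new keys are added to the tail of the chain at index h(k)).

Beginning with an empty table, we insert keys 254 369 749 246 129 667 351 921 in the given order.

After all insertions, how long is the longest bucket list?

3

254 → bucket 3
369 → bucket 8
749 → bucket 3 (collision)
246 → bucket 5
129 → bucket 5 (collision)
667 → bucket 1
351 → bucket 8 (collision)
921 → bucket 5 (collision)
Final buckets:
0: .
1: 667
2: .
3: 254 -> 749
4: .
5: 246 -> 129 -> 921
6: .
7: .
8: 369 -> 351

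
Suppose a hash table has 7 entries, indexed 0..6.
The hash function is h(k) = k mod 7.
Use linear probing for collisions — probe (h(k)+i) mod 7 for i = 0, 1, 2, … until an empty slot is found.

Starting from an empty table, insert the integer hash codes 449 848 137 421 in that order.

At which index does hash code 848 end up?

449: h=1 => slot 1
848: h=1, probe 1,2 => slot 2
137: h=4 => slot 4
421: h=1, probe 1,2,3 => slot 3
Table: [-, 449, 848, 421, 137, -, -]

2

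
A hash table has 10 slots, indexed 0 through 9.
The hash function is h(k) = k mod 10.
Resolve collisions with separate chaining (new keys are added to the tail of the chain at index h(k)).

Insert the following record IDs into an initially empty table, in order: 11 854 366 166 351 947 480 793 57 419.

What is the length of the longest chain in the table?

Insert 11: h=1, bucket 1 empty -> new chain.
Insert 854: h=4, bucket 4 empty -> new chain.
Insert 366: h=6, bucket 6 empty -> new chain.
Insert 166: h=6, bucket 6 nonempty -> append to chain.
Insert 351: h=1, bucket 1 nonempty -> append to chain.
Insert 947: h=7, bucket 7 empty -> new chain.
Insert 480: h=0, bucket 0 empty -> new chain.
Insert 793: h=3, bucket 3 empty -> new chain.
Insert 57: h=7, bucket 7 nonempty -> append to chain.
Insert 419: h=9, bucket 9 empty -> new chain.
Final buckets:
0: 480
1: 11 -> 351
2: ∅
3: 793
4: 854
5: ∅
6: 366 -> 166
7: 947 -> 57
8: ∅
9: 419

2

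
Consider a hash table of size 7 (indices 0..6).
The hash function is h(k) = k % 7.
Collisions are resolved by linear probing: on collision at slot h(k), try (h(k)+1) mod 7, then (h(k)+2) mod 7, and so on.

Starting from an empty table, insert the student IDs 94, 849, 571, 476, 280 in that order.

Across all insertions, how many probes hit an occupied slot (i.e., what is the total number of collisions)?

1

94 hashes to 3; slot 3 is free -> place at 3.
849 hashes to 2; slot 2 is free -> place at 2.
571 hashes to 4; slot 4 is free -> place at 4.
476 hashes to 0; slot 0 is free -> place at 0.
280 hashes to 0; 0 taken -> place at 1.
Table: [476, 280, 849, 94, 571, -, -]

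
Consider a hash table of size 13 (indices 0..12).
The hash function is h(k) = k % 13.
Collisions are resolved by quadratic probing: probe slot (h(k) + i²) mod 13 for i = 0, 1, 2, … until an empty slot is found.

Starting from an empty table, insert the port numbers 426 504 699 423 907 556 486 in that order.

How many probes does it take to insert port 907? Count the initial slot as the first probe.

426: h=10 => slot 10
504: h=10, probe 10,11 => slot 11
699: h=10, probe 10,11,1 => slot 1
423: h=7 => slot 7
907: h=10, probe 10,11,1,6 => slot 6
556: h=10, probe 10,11,1,6,0 => slot 0
486: h=5 => slot 5
Table: [556, 699, ∅, ∅, ∅, 486, 907, 423, ∅, ∅, 426, 504, ∅]

4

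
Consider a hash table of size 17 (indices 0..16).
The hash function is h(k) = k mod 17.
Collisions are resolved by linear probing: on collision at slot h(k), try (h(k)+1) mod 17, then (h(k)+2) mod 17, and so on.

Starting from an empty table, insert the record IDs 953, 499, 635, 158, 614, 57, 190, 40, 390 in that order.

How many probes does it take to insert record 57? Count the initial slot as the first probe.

Insert 953: h=1, slot 1 empty => index 1.
Insert 499: h=6, slot 6 empty => index 6.
Insert 635: h=6, slot 6 occupied => index 7.
Insert 158: h=5, slot 5 empty => index 5.
Insert 614: h=2, slot 2 empty => index 2.
Insert 57: h=6, slots 6,7 occupied => index 8.
Insert 190: h=3, slot 3 empty => index 3.
Insert 40: h=6, slots 6,7,8 occupied => index 9.
Insert 390: h=16, slot 16 empty => index 16.
Table: [_, 953, 614, 190, _, 158, 499, 635, 57, 40, _, _, _, _, _, _, 390]

3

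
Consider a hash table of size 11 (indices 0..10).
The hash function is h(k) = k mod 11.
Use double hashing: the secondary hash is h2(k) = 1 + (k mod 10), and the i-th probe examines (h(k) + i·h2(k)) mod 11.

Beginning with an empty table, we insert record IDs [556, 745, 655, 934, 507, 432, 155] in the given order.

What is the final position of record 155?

Insert 556: h=6, slot 6 empty => index 6.
Insert 745: h=8, slot 8 empty => index 8.
Insert 655: h=6, h2=6, slot 6 occupied => index 1.
Insert 934: h=10, slot 10 empty => index 10.
Insert 507: h=1, h2=8, slot 1 occupied => index 9.
Insert 432: h=3, slot 3 empty => index 3.
Insert 155: h=1, h2=6, slot 1 occupied => index 7.
Table: [—, 655, —, 432, —, —, 556, 155, 745, 507, 934]

7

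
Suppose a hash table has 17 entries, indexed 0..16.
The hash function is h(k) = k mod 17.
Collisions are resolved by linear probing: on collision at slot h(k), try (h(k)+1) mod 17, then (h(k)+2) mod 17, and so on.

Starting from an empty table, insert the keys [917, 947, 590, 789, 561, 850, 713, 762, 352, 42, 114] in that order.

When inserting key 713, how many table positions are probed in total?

917: h=16 → slot 16
947: h=12 → slot 12
590: h=12, probe 12,13 → slot 13
789: h=7 → slot 7
561: h=0 → slot 0
850: h=0, probe 0,1 → slot 1
713: h=16, probe 16,0,1,2 → slot 2
762: h=14 → slot 14
352: h=12, probe 12,13,14,15 → slot 15
42: h=8 → slot 8
114: h=12, probe 12,13,14,15,16,0,1,2,3 → slot 3
Table: [561, 850, 713, 114, —, —, —, 789, 42, —, —, —, 947, 590, 762, 352, 917]

4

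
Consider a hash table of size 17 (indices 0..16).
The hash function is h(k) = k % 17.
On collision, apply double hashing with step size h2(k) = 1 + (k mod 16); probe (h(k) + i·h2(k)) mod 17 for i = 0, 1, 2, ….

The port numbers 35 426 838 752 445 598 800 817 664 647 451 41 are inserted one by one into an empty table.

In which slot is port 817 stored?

35: h=1 → slot 1
426: h=1, h2=11, probe 1,12 → slot 12
838: h=5 → slot 5
752: h=4 → slot 4
445: h=3 → slot 3
598: h=3, h2=7, probe 3,10 → slot 10
800: h=1, h2=1, probe 1,2 → slot 2
817: h=1, h2=2, probe 1,3,5,7 → slot 7
664: h=1, h2=9, probe 1,10,2,11 → slot 11
647: h=1, h2=8, probe 1,9 → slot 9
451: h=9, h2=4, probe 9,13 → slot 13
41: h=7, h2=10, probe 7,0 → slot 0
Table: [41, 35, 800, 445, 752, 838, —, 817, —, 647, 598, 664, 426, 451, —, —, —]

7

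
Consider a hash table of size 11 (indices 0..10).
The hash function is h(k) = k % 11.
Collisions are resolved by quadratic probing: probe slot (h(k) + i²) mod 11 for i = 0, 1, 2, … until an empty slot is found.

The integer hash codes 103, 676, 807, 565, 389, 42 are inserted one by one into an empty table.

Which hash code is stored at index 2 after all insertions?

103: h=4 -> slot 4
676: h=5 -> slot 5
807: h=4, probe 4,5,8 -> slot 8
565: h=4, probe 4,5,8,2 -> slot 2
389: h=4, probe 4,5,8,2,9 -> slot 9
42: h=9, probe 9,10 -> slot 10
Table: [-, -, 565, -, 103, 676, -, -, 807, 389, 42]

565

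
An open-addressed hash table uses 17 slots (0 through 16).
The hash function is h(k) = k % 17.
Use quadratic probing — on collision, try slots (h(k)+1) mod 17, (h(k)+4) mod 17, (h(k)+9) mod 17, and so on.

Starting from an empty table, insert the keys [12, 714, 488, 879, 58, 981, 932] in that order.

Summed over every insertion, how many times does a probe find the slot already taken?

6

Insert 12: h=12, slot 12 empty -> index 12.
Insert 714: h=0, slot 0 empty -> index 0.
Insert 488: h=12, slot 12 occupied -> index 13.
Insert 879: h=12, slots 12,13 occupied -> index 16.
Insert 58: h=7, slot 7 empty -> index 7.
Insert 981: h=12, slots 12,13,16 occupied -> index 4.
Insert 932: h=14, slot 14 empty -> index 14.
Table: [714, ∅, ∅, ∅, 981, ∅, ∅, 58, ∅, ∅, ∅, ∅, 12, 488, 932, ∅, 879]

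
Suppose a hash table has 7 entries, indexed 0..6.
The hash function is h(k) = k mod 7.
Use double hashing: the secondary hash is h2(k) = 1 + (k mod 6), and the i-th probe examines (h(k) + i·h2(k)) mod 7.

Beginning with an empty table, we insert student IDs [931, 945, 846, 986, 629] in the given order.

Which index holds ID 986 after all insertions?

931: h=0 => slot 0
945: h=0, h2=4, probe 0,4 => slot 4
846: h=6 => slot 6
986: h=6, h2=3, probe 6,2 => slot 2
629: h=6, h2=6, probe 6,5 => slot 5
Table: [931, ., 986, ., 945, 629, 846]

2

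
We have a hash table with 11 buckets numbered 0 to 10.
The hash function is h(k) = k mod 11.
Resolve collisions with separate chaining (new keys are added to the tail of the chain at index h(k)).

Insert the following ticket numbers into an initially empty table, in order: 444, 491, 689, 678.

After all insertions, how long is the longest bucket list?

3

444 -> bucket 4
491 -> bucket 7
689 -> bucket 7 (collision)
678 -> bucket 7 (collision)
Final buckets:
0: -
1: -
2: -
3: -
4: 444
5: -
6: -
7: 491 -> 689 -> 678
8: -
9: -
10: -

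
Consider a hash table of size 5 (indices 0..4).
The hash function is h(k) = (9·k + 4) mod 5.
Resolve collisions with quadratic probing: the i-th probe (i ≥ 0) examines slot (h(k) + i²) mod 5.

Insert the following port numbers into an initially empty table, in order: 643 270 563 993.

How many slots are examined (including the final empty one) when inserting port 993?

3

643: h=1 → slot 1
270: h=4 → slot 4
563: h=1, probe 1,2 → slot 2
993: h=1, probe 1,2,0 → slot 0
Table: [993, 643, 563, _, 270]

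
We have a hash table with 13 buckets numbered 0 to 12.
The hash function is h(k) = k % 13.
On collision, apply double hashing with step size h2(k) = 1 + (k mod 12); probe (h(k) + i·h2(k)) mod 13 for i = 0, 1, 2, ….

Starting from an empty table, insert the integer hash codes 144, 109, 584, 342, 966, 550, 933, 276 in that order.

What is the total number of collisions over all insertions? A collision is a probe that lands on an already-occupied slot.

2

Insert 144: h=1, slot 1 empty → index 1.
Insert 109: h=5, slot 5 empty → index 5.
Insert 584: h=12, slot 12 empty → index 12.
Insert 342: h=4, slot 4 empty → index 4.
Insert 966: h=4, h2=7, slot 4 occupied → index 11.
Insert 550: h=4, h2=11, slot 4 occupied → index 2.
Insert 933: h=10, slot 10 empty → index 10.
Insert 276: h=3, slot 3 empty → index 3.
Table: [_, 144, 550, 276, 342, 109, _, _, _, _, 933, 966, 584]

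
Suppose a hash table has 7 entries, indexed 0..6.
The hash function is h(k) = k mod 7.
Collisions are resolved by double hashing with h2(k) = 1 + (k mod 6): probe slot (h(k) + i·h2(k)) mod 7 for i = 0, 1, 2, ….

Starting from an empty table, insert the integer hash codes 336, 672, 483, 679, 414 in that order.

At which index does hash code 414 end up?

336 hashes to 0; slot 0 is free -> place at 0.
672 hashes to 0, h2=1; 0 taken -> place at 1.
483 hashes to 0, h2=4; 0 taken -> place at 4.
679 hashes to 0, h2=2; 0 taken -> place at 2.
414 hashes to 1, h2=1; 1,2 taken -> place at 3.
Table: [336, 672, 679, 414, 483, ∅, ∅]

3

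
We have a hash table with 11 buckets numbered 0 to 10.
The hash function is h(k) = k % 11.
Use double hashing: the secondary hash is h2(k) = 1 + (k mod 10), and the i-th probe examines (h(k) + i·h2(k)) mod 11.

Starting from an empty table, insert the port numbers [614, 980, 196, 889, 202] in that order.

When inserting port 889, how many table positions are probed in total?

2

614 hashes to 9; slot 9 is free -> place at 9.
980 hashes to 1; slot 1 is free -> place at 1.
196 hashes to 9, h2=7; 9 taken -> place at 5.
889 hashes to 9, h2=10; 9 taken -> place at 8.
202 hashes to 4; slot 4 is free -> place at 4.
Table: [-, 980, -, -, 202, 196, -, -, 889, 614, -]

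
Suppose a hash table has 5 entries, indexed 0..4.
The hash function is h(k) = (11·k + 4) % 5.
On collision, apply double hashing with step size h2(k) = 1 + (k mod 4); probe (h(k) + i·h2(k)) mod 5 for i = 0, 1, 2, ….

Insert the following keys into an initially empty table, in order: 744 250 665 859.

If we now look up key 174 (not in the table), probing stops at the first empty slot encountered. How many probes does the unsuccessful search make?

744: h=3 → slot 3
250: h=4 → slot 4
665: h=4, h2=2, probe 4,1 → slot 1
859: h=3, h2=4, probe 3,2 → slot 2
Table: [_, 665, 859, 744, 250]
Lookup 174: h=3, h2=3, probe 3,1,4,2,0 → slot 0 empty, not found.

5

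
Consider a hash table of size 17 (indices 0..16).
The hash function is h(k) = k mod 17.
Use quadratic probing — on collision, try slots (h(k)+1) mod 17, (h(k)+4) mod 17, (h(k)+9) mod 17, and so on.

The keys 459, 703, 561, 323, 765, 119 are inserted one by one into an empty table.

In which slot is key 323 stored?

Insert 459: h=0, slot 0 empty => index 0.
Insert 703: h=6, slot 6 empty => index 6.
Insert 561: h=0, slot 0 occupied => index 1.
Insert 323: h=0, slots 0,1 occupied => index 4.
Insert 765: h=0, slots 0,1,4 occupied => index 9.
Insert 119: h=0, slots 0,1,4,9 occupied => index 16.
Table: [459, 561, —, —, 323, —, 703, —, —, 765, —, —, —, —, —, —, 119]

4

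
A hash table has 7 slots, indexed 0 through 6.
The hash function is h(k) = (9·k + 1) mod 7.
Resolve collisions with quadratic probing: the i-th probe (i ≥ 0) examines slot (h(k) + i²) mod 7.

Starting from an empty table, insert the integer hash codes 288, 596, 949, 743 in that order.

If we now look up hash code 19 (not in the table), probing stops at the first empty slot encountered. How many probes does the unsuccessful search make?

2

288 hashes to 3; slot 3 is free => place at 3.
596 hashes to 3; 3 taken => place at 4.
949 hashes to 2; slot 2 is free => place at 2.
743 hashes to 3; 3,4 taken => place at 0.
Table: [743, —, 949, 288, 596, —, —]
Lookup 19: h=4, probe 4,5 → slot 5 empty, not found.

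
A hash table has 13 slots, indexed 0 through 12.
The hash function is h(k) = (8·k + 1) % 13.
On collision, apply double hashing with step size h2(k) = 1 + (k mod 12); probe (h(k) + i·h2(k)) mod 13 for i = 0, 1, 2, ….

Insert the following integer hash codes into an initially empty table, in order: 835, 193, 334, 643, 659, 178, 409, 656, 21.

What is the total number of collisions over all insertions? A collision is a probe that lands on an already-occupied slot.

6

835: h=12 -> slot 12
193: h=11 -> slot 11
334: h=8 -> slot 8
643: h=10 -> slot 10
659: h=8, h2=12, probe 8,7 -> slot 7
178: h=8, h2=11, probe 8,6 -> slot 6
409: h=10, h2=2, probe 10,12,1 -> slot 1
656: h=10, h2=9, probe 10,6,2 -> slot 2
21: h=0 -> slot 0
Table: [21, 409, 656, ., ., ., 178, 659, 334, ., 643, 193, 835]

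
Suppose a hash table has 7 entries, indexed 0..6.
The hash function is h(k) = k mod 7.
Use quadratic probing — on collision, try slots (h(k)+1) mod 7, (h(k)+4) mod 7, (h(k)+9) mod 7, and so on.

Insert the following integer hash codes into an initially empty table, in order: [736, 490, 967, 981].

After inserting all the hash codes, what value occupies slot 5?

Insert 736: h=1, slot 1 empty => index 1.
Insert 490: h=0, slot 0 empty => index 0.
Insert 967: h=1, slot 1 occupied => index 2.
Insert 981: h=1, slots 1,2 occupied => index 5.
Table: [490, 736, 967, ∅, ∅, 981, ∅]

981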